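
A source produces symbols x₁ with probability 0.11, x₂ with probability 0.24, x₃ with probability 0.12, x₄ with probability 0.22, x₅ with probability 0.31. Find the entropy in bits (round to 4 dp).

H = −Σ pᵢ log₂ pᵢ.
−0.11·log₂(0.11) = 0.3503
−0.24·log₂(0.24) = 0.4941
−0.12·log₂(0.12) = 0.3671
−0.22·log₂(0.22) = 0.4806
−0.31·log₂(0.31) = 0.5238
Sum ≈ 2.2159 → 2.2159 bits.

2.2159 bits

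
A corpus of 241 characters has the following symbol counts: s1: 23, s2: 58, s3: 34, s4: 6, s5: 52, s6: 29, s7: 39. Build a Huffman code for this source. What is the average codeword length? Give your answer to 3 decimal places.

2.664 bits/symbol

Probabilities are the counts divided by 241.
Repeatedly combine the two least-probable nodes; the expected code length is the sum of the merged weights.
merge 6/241 + 23/241 → 29/241
merge 29/241 + 29/241 → 58/241
merge 34/241 + 39/241 → 73/241
merge 52/241 + 58/241 → 110/241
merge 58/241 + 73/241 → 131/241
merge 110/241 + 131/241 → 1
L = 29/241 + 58/241 + 73/241 + 110/241 + 131/241 + 1 = 642/241 ≈ 2.664 bits/symbol.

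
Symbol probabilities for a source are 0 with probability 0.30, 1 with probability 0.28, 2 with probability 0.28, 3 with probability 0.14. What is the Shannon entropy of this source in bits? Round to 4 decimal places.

H = −Σ pᵢ log₂ pᵢ.
−0.30·log₂(0.30) = 0.5211
−0.28·log₂(0.28) = 0.5142
−0.28·log₂(0.28) = 0.5142
−0.14·log₂(0.14) = 0.3971
Sum ≈ 1.9466 → 1.9466 bits.

1.9466 bits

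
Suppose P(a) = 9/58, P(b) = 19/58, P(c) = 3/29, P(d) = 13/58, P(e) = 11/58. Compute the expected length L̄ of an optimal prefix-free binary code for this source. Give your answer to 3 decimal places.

2.259 bits/symbol

Repeatedly combine the two least-probable nodes; the expected code length is the sum of the merged weights.
merge 3/29 + 9/58 → 15/58
merge 11/58 + 13/58 → 12/29
merge 15/58 + 19/58 → 17/29
merge 12/29 + 17/29 → 1
L = 15/58 + 12/29 + 17/29 + 1 = 131/58 ≈ 2.259 bits/symbol.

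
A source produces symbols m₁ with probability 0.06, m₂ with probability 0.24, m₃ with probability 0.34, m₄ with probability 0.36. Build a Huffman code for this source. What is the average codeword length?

1.94 bits/symbol

Repeatedly combine the two least-probable nodes; the expected code length is the sum of the merged weights.
merge 3/50 + 6/25 → 3/10
merge 3/10 + 17/50 → 16/25
merge 9/25 + 16/25 → 1
L = 3/10 + 16/25 + 1 = 97/50 = 1.94 bits/symbol.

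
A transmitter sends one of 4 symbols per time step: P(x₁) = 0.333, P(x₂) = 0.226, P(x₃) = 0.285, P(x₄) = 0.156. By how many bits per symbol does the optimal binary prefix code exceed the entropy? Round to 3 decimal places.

0.053 bits

Entropy H = −Σ p log₂ p ≈ 1.9474 bits.
Huffman merges: 39/250+113/500→191/500; 57/200+333/1000→309/500; 191/500+309/500→1. L = 2 ≈ 2.0000.
L − H = 2.0000 − 1.9474 = 0.053 bits.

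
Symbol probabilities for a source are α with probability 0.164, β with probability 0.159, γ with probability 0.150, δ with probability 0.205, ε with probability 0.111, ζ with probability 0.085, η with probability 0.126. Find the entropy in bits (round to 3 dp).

H = −Σ pᵢ log₂ pᵢ.
−0.164·log₂(0.164) = 0.4278
−0.159·log₂(0.159) = 0.4218
−0.150·log₂(0.150) = 0.4105
−0.205·log₂(0.205) = 0.4687
−0.111·log₂(0.111) = 0.3520
−0.085·log₂(0.085) = 0.3023
−0.126·log₂(0.126) = 0.3766
Sum ≈ 2.7597 → 2.760 bits.

2.760 bits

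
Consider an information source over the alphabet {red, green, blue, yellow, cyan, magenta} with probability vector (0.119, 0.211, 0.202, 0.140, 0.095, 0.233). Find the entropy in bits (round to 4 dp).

2.5146 bits

H = −Σ pᵢ log₂ pᵢ.
−0.119·log₂(0.119) = 0.3654
−0.211·log₂(0.211) = 0.4736
−0.202·log₂(0.202) = 0.4661
−0.140·log₂(0.140) = 0.3971
−0.095·log₂(0.095) = 0.3226
−0.233·log₂(0.233) = 0.4897
Sum ≈ 2.5146 → 2.5146 bits.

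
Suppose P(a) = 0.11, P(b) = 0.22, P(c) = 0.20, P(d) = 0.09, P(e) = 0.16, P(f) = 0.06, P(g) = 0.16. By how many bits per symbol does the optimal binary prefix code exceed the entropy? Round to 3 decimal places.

Entropy H = −Σ p log₂ p ≈ 2.6975 bits.
Huffman merges: 3/50+9/100→3/20; 11/100+3/20→13/50; 4/25+4/25→8/25; 1/5+11/50→21/50; 13/50+8/25→29/50; 21/50+29/50→1. L = 273/100 ≈ 2.7300.
L − H = 2.7300 − 2.6975 = 0.033 bits.

0.033 bits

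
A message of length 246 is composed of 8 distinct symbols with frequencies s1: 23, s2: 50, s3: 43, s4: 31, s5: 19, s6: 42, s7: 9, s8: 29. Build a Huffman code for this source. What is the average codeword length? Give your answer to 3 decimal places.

Probabilities are the counts divided by 246.
Repeatedly combine the two least-probable nodes; the expected code length is the sum of the merged weights.
merge 3/82 + 19/246 → 14/123
merge 23/246 + 14/123 → 17/82
merge 29/246 + 31/246 → 10/41
merge 7/41 + 43/246 → 85/246
merge 25/123 + 17/82 → 101/246
merge 10/41 + 85/246 → 145/246
merge 101/246 + 145/246 → 1
L = 14/123 + 17/82 + 10/41 + 85/246 + 101/246 + 145/246 + 1 = 358/123 ≈ 2.911 bits/symbol.

2.911 bits/symbol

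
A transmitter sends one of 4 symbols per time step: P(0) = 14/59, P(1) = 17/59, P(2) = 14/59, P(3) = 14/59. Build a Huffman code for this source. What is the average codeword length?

Repeatedly combine the two least-probable nodes; the expected code length is the sum of the merged weights.
merge 14/59 + 14/59 → 28/59
merge 14/59 + 17/59 → 31/59
merge 28/59 + 31/59 → 1
L = 28/59 + 31/59 + 1 = 2 bits/symbol.

2 bits/symbol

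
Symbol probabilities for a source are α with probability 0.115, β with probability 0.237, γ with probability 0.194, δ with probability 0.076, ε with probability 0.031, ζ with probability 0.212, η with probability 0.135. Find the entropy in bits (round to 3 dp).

H = −Σ pᵢ log₂ pᵢ.
−0.115·log₂(0.115) = 0.3588
−0.237·log₂(0.237) = 0.4923
−0.194·log₂(0.194) = 0.4590
−0.076·log₂(0.076) = 0.2826
−0.031·log₂(0.031) = 0.1554
−0.212·log₂(0.212) = 0.4744
−0.135·log₂(0.135) = 0.3900
Sum ≈ 2.6124 → 2.612 bits.

2.612 bits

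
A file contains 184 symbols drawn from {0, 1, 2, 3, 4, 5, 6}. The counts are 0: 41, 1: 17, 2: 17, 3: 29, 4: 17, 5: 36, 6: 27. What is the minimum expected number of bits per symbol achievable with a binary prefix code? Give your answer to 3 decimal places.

2.766 bits/symbol

Probabilities are the counts divided by 184.
Repeatedly combine the two least-probable nodes; the expected code length is the sum of the merged weights.
merge 17/184 + 17/184 → 17/92
merge 17/184 + 27/184 → 11/46
merge 29/184 + 17/92 → 63/184
merge 9/46 + 41/184 → 77/184
merge 11/46 + 63/184 → 107/184
merge 77/184 + 107/184 → 1
L = 17/92 + 11/46 + 63/184 + 77/184 + 107/184 + 1 = 509/184 ≈ 2.766 bits/symbol.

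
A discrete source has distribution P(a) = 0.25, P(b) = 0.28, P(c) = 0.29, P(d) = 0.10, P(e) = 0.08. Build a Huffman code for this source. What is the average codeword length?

2.18 bits/symbol

Repeatedly combine the two least-probable nodes; the expected code length is the sum of the merged weights.
merge 2/25 + 1/10 → 9/50
merge 9/50 + 1/4 → 43/100
merge 7/25 + 29/100 → 57/100
merge 43/100 + 57/100 → 1
L = 9/50 + 43/100 + 57/100 + 1 = 109/50 = 2.18 bits/symbol.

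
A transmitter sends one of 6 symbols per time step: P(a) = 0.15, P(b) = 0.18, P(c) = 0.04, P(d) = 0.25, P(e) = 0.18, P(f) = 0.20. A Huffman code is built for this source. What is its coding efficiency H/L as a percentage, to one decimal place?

96.1%

Entropy H = −Σ p log₂ p ≈ 2.4513 bits.
Huffman merges: 1/25+3/20→19/100; 9/50+9/50→9/25; 19/100+1/5→39/100; 1/4+9/25→61/100; 39/100+61/100→1. L = 51/20 ≈ 2.5500.
Efficiency = H/L = 2.4513/2.5500 = 96.1%.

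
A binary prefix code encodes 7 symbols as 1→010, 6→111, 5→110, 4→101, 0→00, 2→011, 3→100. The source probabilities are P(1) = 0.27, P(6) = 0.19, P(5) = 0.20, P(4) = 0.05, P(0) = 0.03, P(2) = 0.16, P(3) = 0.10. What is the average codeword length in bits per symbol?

2.97 bits/symbol

L̄ = Σ pᵢ·ℓᵢ = 0.27·3 + 0.19·3 + 0.20·3 + 0.05·3 + 0.03·2 + 0.16·3 + 0.10·3 = 2.97 bits/symbol.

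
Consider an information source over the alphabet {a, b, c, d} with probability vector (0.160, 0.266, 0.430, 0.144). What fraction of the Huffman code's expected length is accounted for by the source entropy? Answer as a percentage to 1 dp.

Entropy H = −Σ p log₂ p ≈ 1.8574 bits.
Huffman merges: 18/125+4/25→38/125; 133/500+38/125→57/100; 43/100+57/100→1. L = 937/500 ≈ 1.8740.
Efficiency = H/L = 1.8574/1.8740 = 99.1%.

99.1%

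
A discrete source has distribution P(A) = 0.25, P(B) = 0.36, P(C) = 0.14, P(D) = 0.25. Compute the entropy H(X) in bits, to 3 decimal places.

H = −Σ pᵢ log₂ pᵢ.
−0.25·log₂(0.25) = 0.5000
−0.36·log₂(0.36) = 0.5306
−0.14·log₂(0.14) = 0.3971
−0.25·log₂(0.25) = 0.5000
Sum ≈ 1.9277 → 1.928 bits.

1.928 bits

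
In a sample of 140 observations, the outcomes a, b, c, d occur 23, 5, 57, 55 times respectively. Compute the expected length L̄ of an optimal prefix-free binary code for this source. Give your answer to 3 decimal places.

Probabilities are the counts divided by 140.
Repeatedly combine the two least-probable nodes; the expected code length is the sum of the merged weights.
merge 1/28 + 23/140 → 1/5
merge 1/5 + 11/28 → 83/140
merge 57/140 + 83/140 → 1
L = 1/5 + 83/140 + 1 = 251/140 ≈ 1.793 bits/symbol.

1.793 bits/symbol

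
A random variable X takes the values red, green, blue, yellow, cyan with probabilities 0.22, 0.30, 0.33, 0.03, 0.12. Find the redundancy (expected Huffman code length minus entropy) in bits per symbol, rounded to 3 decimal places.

0.102 bits

Entropy H = −Σ p log₂ p ≈ 2.0483 bits.
Huffman merges: 3/100+3/25→3/20; 3/20+11/50→37/100; 3/10+33/100→63/100; 37/100+63/100→1. L = 43/20 ≈ 2.1500.
L − H = 2.1500 − 2.0483 = 0.102 bits.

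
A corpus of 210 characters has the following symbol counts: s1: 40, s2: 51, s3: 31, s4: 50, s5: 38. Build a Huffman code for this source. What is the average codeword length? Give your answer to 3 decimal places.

Probabilities are the counts divided by 210.
Repeatedly combine the two least-probable nodes; the expected code length is the sum of the merged weights.
merge 31/210 + 19/105 → 23/70
merge 4/21 + 5/21 → 3/7
merge 17/70 + 23/70 → 4/7
merge 3/7 + 4/7 → 1
L = 23/70 + 3/7 + 4/7 + 1 = 163/70 ≈ 2.329 bits/symbol.

2.329 bits/symbol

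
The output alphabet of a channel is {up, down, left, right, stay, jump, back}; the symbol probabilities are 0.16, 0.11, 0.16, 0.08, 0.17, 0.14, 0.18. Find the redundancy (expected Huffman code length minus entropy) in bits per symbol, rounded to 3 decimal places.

Entropy H = −Σ p log₂ p ≈ 2.7648 bits.
Huffman merges: 2/25+11/100→19/100; 7/50+4/25→3/10; 4/25+17/100→33/100; 9/50+19/100→37/100; 3/10+33/100→63/100; 37/100+63/100→1. L = 141/50 ≈ 2.8200.
L − H = 2.8200 − 2.7648 = 0.055 bits.

0.055 bits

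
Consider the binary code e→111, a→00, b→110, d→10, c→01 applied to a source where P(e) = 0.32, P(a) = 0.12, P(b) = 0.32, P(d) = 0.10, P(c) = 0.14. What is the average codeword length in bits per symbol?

L̄ = Σ pᵢ·ℓᵢ = 0.32·3 + 0.12·2 + 0.32·3 + 0.10·2 + 0.14·2 = 2.64 bits/symbol.

2.64 bits/symbol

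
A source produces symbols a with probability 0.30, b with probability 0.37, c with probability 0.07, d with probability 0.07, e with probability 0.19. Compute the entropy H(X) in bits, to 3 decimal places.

H = −Σ pᵢ log₂ pᵢ.
−0.30·log₂(0.30) = 0.5211
−0.37·log₂(0.37) = 0.5307
−0.07·log₂(0.07) = 0.2686
−0.07·log₂(0.07) = 0.2686
−0.19·log₂(0.19) = 0.4552
Sum ≈ 2.0442 → 2.044 bits.

2.044 bits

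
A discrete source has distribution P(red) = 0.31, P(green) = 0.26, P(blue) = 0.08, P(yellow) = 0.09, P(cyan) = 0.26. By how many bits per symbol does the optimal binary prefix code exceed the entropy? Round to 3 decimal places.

0.031 bits

Entropy H = −Σ p log₂ p ≈ 2.1385 bits.
Huffman merges: 2/25+9/100→17/100; 17/100+13/50→43/100; 13/50+31/100→57/100; 43/100+57/100→1. L = 217/100 ≈ 2.1700.
L − H = 2.1700 − 2.1385 = 0.031 bits.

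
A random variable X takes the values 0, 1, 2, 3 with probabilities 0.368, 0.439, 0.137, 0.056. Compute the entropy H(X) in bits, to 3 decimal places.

1.678 bits

H = −Σ pᵢ log₂ pᵢ.
−0.368·log₂(0.368) = 0.5307
−0.439·log₂(0.439) = 0.5214
−0.137·log₂(0.137) = 0.3929
−0.056·log₂(0.056) = 0.2329
Sum ≈ 1.6779 → 1.678 bits.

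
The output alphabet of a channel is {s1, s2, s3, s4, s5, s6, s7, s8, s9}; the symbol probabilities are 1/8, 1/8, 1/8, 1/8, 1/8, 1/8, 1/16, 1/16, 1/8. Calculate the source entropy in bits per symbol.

3.125 bits

Each probability is a power of 1/2, so log₂(1/p) is an integer.
H = Σ p·log₂(1/p) = 1/8·3 + 1/8·3 + 1/8·3 + 1/8·3 + 1/8·3 + 1/8·3 + 1/16·4 + 1/16·4 + 1/8·3 = 3.125 bits.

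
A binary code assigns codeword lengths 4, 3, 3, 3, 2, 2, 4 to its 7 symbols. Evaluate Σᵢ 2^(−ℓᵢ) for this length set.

With common denominator 2^4 = 16: Σ 2^(−ℓᵢ) = 1/16 + 2/16 + 2/16 + 2/16 + 4/16 + 4/16 + 1/16 = 16/16 = 1.

1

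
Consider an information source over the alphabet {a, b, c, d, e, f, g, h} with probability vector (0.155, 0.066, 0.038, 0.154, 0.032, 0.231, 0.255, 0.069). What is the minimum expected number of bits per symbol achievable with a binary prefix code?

Repeatedly combine the two least-probable nodes; the expected code length is the sum of the merged weights.
merge 4/125 + 19/500 → 7/100
merge 33/500 + 69/1000 → 27/200
merge 7/100 + 27/200 → 41/200
merge 77/500 + 31/200 → 309/1000
merge 41/200 + 231/1000 → 109/250
merge 51/200 + 309/1000 → 141/250
merge 109/250 + 141/250 → 1
L = 7/100 + 27/200 + 41/200 + 309/1000 + 109/250 + 141/250 + 1 = 2719/1000 = 2.719 bits/symbol.

2.719 bits/symbol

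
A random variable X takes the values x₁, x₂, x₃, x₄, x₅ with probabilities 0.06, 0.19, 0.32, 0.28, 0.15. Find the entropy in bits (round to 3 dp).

2.150 bits

H = −Σ pᵢ log₂ pᵢ.
−0.06·log₂(0.06) = 0.2435
−0.19·log₂(0.19) = 0.4552
−0.32·log₂(0.32) = 0.5260
−0.28·log₂(0.28) = 0.5142
−0.15·log₂(0.15) = 0.4105
Sum ≈ 2.1496 → 2.150 bits.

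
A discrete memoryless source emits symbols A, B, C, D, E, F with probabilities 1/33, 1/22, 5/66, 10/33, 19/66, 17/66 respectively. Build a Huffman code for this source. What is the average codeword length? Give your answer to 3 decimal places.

Repeatedly combine the two least-probable nodes; the expected code length is the sum of the merged weights.
merge 1/33 + 1/22 → 5/66
merge 5/66 + 5/66 → 5/33
merge 5/33 + 17/66 → 9/22
merge 19/66 + 10/33 → 13/22
merge 9/22 + 13/22 → 1
L = 5/66 + 5/33 + 9/22 + 13/22 + 1 = 49/22 ≈ 2.227 bits/symbol.

2.227 bits/symbol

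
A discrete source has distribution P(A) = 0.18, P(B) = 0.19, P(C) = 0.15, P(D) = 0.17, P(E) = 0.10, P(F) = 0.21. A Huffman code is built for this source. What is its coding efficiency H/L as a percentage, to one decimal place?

Entropy H = −Σ p log₂ p ≈ 2.5507 bits.
Huffman merges: 1/10+3/20→1/4; 17/100+9/50→7/20; 19/100+21/100→2/5; 1/4+7/20→3/5; 2/5+3/5→1. L = 13/5 ≈ 2.6000.
Efficiency = H/L = 2.5507/2.6000 = 98.1%.

98.1%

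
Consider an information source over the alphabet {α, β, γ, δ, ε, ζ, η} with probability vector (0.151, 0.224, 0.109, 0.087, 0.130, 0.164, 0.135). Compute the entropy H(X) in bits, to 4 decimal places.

2.7508 bits

H = −Σ pᵢ log₂ pᵢ.
−0.151·log₂(0.151) = 0.4118
−0.224·log₂(0.224) = 0.4835
−0.109·log₂(0.109) = 0.3485
−0.087·log₂(0.087) = 0.3065
−0.130·log₂(0.130) = 0.3826
−0.164·log₂(0.164) = 0.4278
−0.135·log₂(0.135) = 0.3900
Sum ≈ 2.7508 → 2.7508 bits.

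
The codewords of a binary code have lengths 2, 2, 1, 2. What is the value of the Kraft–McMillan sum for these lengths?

1.25

With common denominator 2^2 = 4: Σ 2^(−ℓᵢ) = 1/4 + 1/4 + 2/4 + 1/4 = 5/4 = 1.25.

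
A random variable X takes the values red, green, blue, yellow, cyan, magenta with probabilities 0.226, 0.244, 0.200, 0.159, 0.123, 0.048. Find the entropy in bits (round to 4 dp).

2.4498 bits

H = −Σ pᵢ log₂ pᵢ.
−0.226·log₂(0.226) = 0.4849
−0.244·log₂(0.244) = 0.4966
−0.200·log₂(0.200) = 0.4644
−0.159·log₂(0.159) = 0.4218
−0.123·log₂(0.123) = 0.3719
−0.048·log₂(0.048) = 0.2103
Sum ≈ 2.4498 → 2.4498 bits.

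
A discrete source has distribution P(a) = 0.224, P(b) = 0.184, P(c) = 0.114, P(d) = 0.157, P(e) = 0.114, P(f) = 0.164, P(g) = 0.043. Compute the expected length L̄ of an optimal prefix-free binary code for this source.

2.749 bits/symbol

Repeatedly combine the two least-probable nodes; the expected code length is the sum of the merged weights.
merge 43/1000 + 57/500 → 157/1000
merge 57/500 + 157/1000 → 271/1000
merge 157/1000 + 41/250 → 321/1000
merge 23/125 + 28/125 → 51/125
merge 271/1000 + 321/1000 → 74/125
merge 51/125 + 74/125 → 1
L = 157/1000 + 271/1000 + 321/1000 + 51/125 + 74/125 + 1 = 2749/1000 = 2.749 bits/symbol.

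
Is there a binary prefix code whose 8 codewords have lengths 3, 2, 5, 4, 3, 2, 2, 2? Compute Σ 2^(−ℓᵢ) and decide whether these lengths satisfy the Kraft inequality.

1.34375; no

With common denominator 2^5 = 32: Σ 2^(−ℓᵢ) = 4/32 + 8/32 + 1/32 + 2/32 + 4/32 + 8/32 + 8/32 + 8/32 = 43/32 = 1.34375.
Kraft's inequality requires Σ ≤ 1; here Σ = 1.34375 > 1, so no such prefix code exists.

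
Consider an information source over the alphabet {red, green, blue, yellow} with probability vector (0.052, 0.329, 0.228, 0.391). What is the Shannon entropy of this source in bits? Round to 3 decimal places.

H = −Σ pᵢ log₂ pᵢ.
−0.052·log₂(0.052) = 0.2218
−0.329·log₂(0.329) = 0.5277
−0.228·log₂(0.228) = 0.4863
−0.391·log₂(0.391) = 0.5297
Sum ≈ 1.7655 → 1.765 bits.

1.765 bits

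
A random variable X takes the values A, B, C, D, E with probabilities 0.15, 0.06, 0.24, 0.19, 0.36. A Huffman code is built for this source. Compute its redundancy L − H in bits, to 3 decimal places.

Entropy H = −Σ p log₂ p ≈ 2.1341 bits.
Huffman merges: 3/50+3/20→21/100; 19/100+21/100→2/5; 6/25+9/25→3/5; 2/5+3/5→1. L = 221/100 ≈ 2.2100.
L − H = 2.2100 − 2.1341 = 0.076 bits.

0.076 bits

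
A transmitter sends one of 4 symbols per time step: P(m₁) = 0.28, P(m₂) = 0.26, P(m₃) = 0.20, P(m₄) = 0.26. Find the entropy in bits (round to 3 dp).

1.989 bits

H = −Σ pᵢ log₂ pᵢ.
−0.28·log₂(0.28) = 0.5142
−0.26·log₂(0.26) = 0.5053
−0.20·log₂(0.20) = 0.4644
−0.26·log₂(0.26) = 0.5053
Sum ≈ 1.9892 → 1.989 bits.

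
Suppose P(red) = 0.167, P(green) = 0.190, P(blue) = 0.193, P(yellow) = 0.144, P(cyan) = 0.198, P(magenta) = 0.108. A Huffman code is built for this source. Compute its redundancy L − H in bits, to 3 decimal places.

Entropy H = −Σ p log₂ p ≈ 2.5565 bits.
Huffman merges: 27/250+18/125→63/250; 167/1000+19/100→357/1000; 193/1000+99/500→391/1000; 63/250+357/1000→609/1000; 391/1000+609/1000→1. L = 2609/1000 ≈ 2.6090.
L − H = 2.6090 − 2.5565 = 0.053 bits.

0.053 bits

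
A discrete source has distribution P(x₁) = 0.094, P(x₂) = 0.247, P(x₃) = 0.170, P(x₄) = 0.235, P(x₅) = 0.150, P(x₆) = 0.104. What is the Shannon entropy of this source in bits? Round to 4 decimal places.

H = −Σ pᵢ log₂ pᵢ.
−0.094·log₂(0.094) = 0.3207
−0.247·log₂(0.247) = 0.4983
−0.170·log₂(0.170) = 0.4346
−0.235·log₂(0.235) = 0.4910
−0.150·log₂(0.150) = 0.4105
−0.104·log₂(0.104) = 0.3396
Sum ≈ 2.4947 → 2.4947 bits.

2.4947 bits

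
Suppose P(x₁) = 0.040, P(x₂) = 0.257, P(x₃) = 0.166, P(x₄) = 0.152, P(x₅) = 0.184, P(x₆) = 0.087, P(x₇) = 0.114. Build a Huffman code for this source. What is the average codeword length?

Repeatedly combine the two least-probable nodes; the expected code length is the sum of the merged weights.
merge 1/25 + 87/1000 → 127/1000
merge 57/500 + 127/1000 → 241/1000
merge 19/125 + 83/500 → 159/500
merge 23/125 + 241/1000 → 17/40
merge 257/1000 + 159/500 → 23/40
merge 17/40 + 23/40 → 1
L = 127/1000 + 241/1000 + 159/500 + 17/40 + 23/40 + 1 = 1343/500 = 2.686 bits/symbol.

2.686 bits/symbol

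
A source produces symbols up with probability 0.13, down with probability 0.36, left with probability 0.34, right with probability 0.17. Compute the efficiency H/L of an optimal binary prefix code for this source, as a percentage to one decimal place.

Entropy H = −Σ p log₂ p ≈ 1.8770 bits.
Huffman merges: 13/100+17/100→3/10; 3/10+17/50→16/25; 9/25+16/25→1. L = 97/50 ≈ 1.9400.
Efficiency = H/L = 1.8770/1.9400 = 96.8%.

96.8%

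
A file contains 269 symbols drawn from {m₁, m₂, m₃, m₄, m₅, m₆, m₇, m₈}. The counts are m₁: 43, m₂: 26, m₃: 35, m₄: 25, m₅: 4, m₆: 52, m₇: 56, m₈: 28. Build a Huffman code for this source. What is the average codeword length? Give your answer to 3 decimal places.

2.900 bits/symbol

Probabilities are the counts divided by 269.
Repeatedly combine the two least-probable nodes; the expected code length is the sum of the merged weights.
merge 4/269 + 25/269 → 29/269
merge 26/269 + 28/269 → 54/269
merge 29/269 + 35/269 → 64/269
merge 43/269 + 52/269 → 95/269
merge 54/269 + 56/269 → 110/269
merge 64/269 + 95/269 → 159/269
merge 110/269 + 159/269 → 1
L = 29/269 + 54/269 + 64/269 + 95/269 + 110/269 + 159/269 + 1 = 780/269 ≈ 2.900 bits/symbol.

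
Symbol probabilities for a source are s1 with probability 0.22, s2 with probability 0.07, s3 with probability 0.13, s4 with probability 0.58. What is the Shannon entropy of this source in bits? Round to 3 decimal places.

H = −Σ pᵢ log₂ pᵢ.
−0.22·log₂(0.22) = 0.4806
−0.07·log₂(0.07) = 0.2686
−0.13·log₂(0.13) = 0.3826
−0.58·log₂(0.58) = 0.4558
Sum ≈ 1.5876 → 1.588 bits.

1.588 bits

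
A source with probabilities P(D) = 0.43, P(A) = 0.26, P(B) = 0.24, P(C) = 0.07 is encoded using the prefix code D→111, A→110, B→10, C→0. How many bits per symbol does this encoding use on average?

L̄ = Σ pᵢ·ℓᵢ = 0.43·3 + 0.26·3 + 0.24·2 + 0.07·1 = 2.62 bits/symbol.

2.62 bits/symbol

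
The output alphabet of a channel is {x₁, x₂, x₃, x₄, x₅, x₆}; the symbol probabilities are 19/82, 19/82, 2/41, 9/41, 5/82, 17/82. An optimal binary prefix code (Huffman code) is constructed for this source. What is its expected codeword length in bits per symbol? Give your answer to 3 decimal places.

2.427 bits/symbol

Repeatedly combine the two least-probable nodes; the expected code length is the sum of the merged weights.
merge 2/41 + 5/82 → 9/82
merge 9/82 + 17/82 → 13/41
merge 9/41 + 19/82 → 37/82
merge 19/82 + 13/41 → 45/82
merge 37/82 + 45/82 → 1
L = 9/82 + 13/41 + 37/82 + 45/82 + 1 = 199/82 ≈ 2.427 bits/symbol.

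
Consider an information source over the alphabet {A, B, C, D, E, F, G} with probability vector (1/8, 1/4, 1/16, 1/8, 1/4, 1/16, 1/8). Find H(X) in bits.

Each probability is a power of 1/2, so log₂(1/p) is an integer.
H = Σ p·log₂(1/p) = 1/8·3 + 1/4·2 + 1/16·4 + 1/8·3 + 1/4·2 + 1/16·4 + 1/8·3 = 2.625 bits.

2.625 bits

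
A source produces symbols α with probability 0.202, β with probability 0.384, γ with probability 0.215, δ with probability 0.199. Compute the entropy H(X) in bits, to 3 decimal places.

1.937 bits

H = −Σ pᵢ log₂ pᵢ.
−0.202·log₂(0.202) = 0.4661
−0.384·log₂(0.384) = 0.5302
−0.215·log₂(0.215) = 0.4768
−0.199·log₂(0.199) = 0.4635
Sum ≈ 1.9367 → 1.937 bits.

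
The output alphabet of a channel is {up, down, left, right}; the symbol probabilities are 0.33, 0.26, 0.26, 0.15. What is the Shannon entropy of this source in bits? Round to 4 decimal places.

H = −Σ pᵢ log₂ pᵢ.
−0.33·log₂(0.33) = 0.5278
−0.26·log₂(0.26) = 0.5053
−0.26·log₂(0.26) = 0.5053
−0.15·log₂(0.15) = 0.4105
Sum ≈ 1.9489 → 1.9489 bits.

1.9489 bits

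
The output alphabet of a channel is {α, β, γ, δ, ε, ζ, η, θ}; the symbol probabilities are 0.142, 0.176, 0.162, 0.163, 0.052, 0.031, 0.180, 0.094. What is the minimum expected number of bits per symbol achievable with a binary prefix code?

Repeatedly combine the two least-probable nodes; the expected code length is the sum of the merged weights.
merge 31/1000 + 13/250 → 83/1000
merge 83/1000 + 47/500 → 177/1000
merge 71/500 + 81/500 → 38/125
merge 163/1000 + 22/125 → 339/1000
merge 177/1000 + 9/50 → 357/1000
merge 38/125 + 339/1000 → 643/1000
merge 357/1000 + 643/1000 → 1
L = 83/1000 + 177/1000 + 38/125 + 339/1000 + 357/1000 + 643/1000 + 1 = 2903/1000 = 2.903 bits/symbol.

2.903 bits/symbol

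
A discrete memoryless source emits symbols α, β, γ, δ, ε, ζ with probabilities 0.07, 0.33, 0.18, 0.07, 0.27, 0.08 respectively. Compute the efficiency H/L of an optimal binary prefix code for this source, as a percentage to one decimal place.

98.0%

Entropy H = −Σ p log₂ p ≈ 2.3118 bits.
Huffman merges: 7/100+7/100→7/50; 2/25+7/50→11/50; 9/50+11/50→2/5; 27/100+33/100→3/5; 2/5+3/5→1. L = 59/25 ≈ 2.3600.
Efficiency = H/L = 2.3118/2.3600 = 98.0%.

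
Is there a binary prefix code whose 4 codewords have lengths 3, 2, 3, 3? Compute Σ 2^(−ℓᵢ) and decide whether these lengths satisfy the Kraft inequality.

0.625; yes

With common denominator 2^3 = 8: Σ 2^(−ℓᵢ) = 1/8 + 2/8 + 1/8 + 1/8 = 5/8 = 0.625.
Kraft's inequality requires Σ ≤ 1; here Σ = 0.625 ≤ 1, so such a prefix code exists.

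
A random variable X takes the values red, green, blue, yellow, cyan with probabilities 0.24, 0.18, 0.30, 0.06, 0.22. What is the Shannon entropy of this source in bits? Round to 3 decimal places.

H = −Σ pᵢ log₂ pᵢ.
−0.24·log₂(0.24) = 0.4941
−0.18·log₂(0.18) = 0.4453
−0.30·log₂(0.30) = 0.5211
−0.06·log₂(0.06) = 0.2435
−0.22·log₂(0.22) = 0.4806
Sum ≈ 2.1846 → 2.185 bits.

2.185 bits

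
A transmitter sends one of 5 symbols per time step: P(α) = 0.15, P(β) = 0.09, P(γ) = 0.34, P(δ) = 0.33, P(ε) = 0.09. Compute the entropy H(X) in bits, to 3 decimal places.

H = −Σ pᵢ log₂ pᵢ.
−0.15·log₂(0.15) = 0.4105
−0.09·log₂(0.09) = 0.3127
−0.34·log₂(0.34) = 0.5292
−0.33·log₂(0.33) = 0.5278
−0.09·log₂(0.09) = 0.3127
Sum ≈ 2.0928 → 2.093 bits.

2.093 bits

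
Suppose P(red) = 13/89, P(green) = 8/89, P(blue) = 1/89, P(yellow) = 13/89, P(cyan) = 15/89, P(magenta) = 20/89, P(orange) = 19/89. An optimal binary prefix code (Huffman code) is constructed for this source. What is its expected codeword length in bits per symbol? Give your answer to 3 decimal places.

2.663 bits/symbol

Repeatedly combine the two least-probable nodes; the expected code length is the sum of the merged weights.
merge 1/89 + 8/89 → 9/89
merge 9/89 + 13/89 → 22/89
merge 13/89 + 15/89 → 28/89
merge 19/89 + 20/89 → 39/89
merge 22/89 + 28/89 → 50/89
merge 39/89 + 50/89 → 1
L = 9/89 + 22/89 + 28/89 + 39/89 + 50/89 + 1 = 237/89 ≈ 2.663 bits/symbol.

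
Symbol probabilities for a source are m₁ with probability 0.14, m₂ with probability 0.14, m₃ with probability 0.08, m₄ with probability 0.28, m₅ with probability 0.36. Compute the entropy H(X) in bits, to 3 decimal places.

H = −Σ pᵢ log₂ pᵢ.
−0.14·log₂(0.14) = 0.3971
−0.14·log₂(0.14) = 0.3971
−0.08·log₂(0.08) = 0.2915
−0.28·log₂(0.28) = 0.5142
−0.36·log₂(0.36) = 0.5306
Sum ≈ 2.1306 → 2.131 bits.

2.131 bits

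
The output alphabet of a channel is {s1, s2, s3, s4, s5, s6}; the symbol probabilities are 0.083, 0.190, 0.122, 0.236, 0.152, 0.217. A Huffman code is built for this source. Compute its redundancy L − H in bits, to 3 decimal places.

0.040 bits

Entropy H = −Σ p log₂ p ≈ 2.5066 bits.
Huffman merges: 83/1000+61/500→41/200; 19/125+19/100→171/500; 41/200+217/1000→211/500; 59/250+171/500→289/500; 211/500+289/500→1. L = 2547/1000 ≈ 2.5470.
L − H = 2.5470 − 2.5066 = 0.040 bits.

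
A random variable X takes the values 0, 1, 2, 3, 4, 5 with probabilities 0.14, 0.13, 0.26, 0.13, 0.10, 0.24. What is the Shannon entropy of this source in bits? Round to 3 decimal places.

2.494 bits

H = −Σ pᵢ log₂ pᵢ.
−0.14·log₂(0.14) = 0.3971
−0.13·log₂(0.13) = 0.3826
−0.26·log₂(0.26) = 0.5053
−0.13·log₂(0.13) = 0.3826
−0.10·log₂(0.10) = 0.3322
−0.24·log₂(0.24) = 0.4941
Sum ≈ 2.4940 → 2.494 bits.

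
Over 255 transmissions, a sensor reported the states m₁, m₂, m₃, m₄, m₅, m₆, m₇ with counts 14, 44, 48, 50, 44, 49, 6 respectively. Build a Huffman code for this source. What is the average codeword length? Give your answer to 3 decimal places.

2.690 bits/symbol

Probabilities are the counts divided by 255.
Repeatedly combine the two least-probable nodes; the expected code length is the sum of the merged weights.
merge 2/85 + 14/255 → 4/51
merge 4/51 + 44/255 → 64/255
merge 44/255 + 16/85 → 92/255
merge 49/255 + 10/51 → 33/85
merge 64/255 + 92/255 → 52/85
merge 33/85 + 52/85 → 1
L = 4/51 + 64/255 + 92/255 + 33/85 + 52/85 + 1 = 686/255 ≈ 2.690 bits/symbol.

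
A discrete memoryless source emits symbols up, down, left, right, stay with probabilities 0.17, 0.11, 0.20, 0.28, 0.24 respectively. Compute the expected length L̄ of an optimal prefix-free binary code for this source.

2.28 bits/symbol

Repeatedly combine the two least-probable nodes; the expected code length is the sum of the merged weights.
merge 11/100 + 17/100 → 7/25
merge 1/5 + 6/25 → 11/25
merge 7/25 + 7/25 → 14/25
merge 11/25 + 14/25 → 1
L = 7/25 + 11/25 + 14/25 + 1 = 57/25 = 2.28 bits/symbol.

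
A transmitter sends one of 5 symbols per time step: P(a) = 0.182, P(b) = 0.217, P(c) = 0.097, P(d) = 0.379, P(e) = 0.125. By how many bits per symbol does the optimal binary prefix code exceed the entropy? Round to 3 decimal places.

0.064 bits

Entropy H = −Σ p log₂ p ≈ 2.1577 bits.
Huffman merges: 97/1000+1/8→111/500; 91/500+217/1000→399/1000; 111/500+379/1000→601/1000; 399/1000+601/1000→1. L = 1111/500 ≈ 2.2220.
L − H = 2.2220 − 2.1577 = 0.064 bits.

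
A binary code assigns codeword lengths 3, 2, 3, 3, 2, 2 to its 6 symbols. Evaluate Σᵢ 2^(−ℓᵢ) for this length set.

With common denominator 2^3 = 8: Σ 2^(−ℓᵢ) = 1/8 + 2/8 + 1/8 + 1/8 + 2/8 + 2/8 = 9/8 = 1.125.

1.125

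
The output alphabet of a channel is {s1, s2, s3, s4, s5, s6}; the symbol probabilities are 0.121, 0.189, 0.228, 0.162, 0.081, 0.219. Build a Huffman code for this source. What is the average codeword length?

Repeatedly combine the two least-probable nodes; the expected code length is the sum of the merged weights.
merge 81/1000 + 121/1000 → 101/500
merge 81/500 + 189/1000 → 351/1000
merge 101/500 + 219/1000 → 421/1000
merge 57/250 + 351/1000 → 579/1000
merge 421/1000 + 579/1000 → 1
L = 101/500 + 351/1000 + 421/1000 + 579/1000 + 1 = 2553/1000 = 2.553 bits/symbol.

2.553 bits/symbol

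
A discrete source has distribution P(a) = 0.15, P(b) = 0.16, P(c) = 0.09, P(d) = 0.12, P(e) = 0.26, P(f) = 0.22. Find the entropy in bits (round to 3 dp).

2.499 bits

H = −Σ pᵢ log₂ pᵢ.
−0.15·log₂(0.15) = 0.4105
−0.16·log₂(0.16) = 0.4230
−0.09·log₂(0.09) = 0.3127
−0.12·log₂(0.12) = 0.3671
−0.26·log₂(0.26) = 0.5053
−0.22·log₂(0.22) = 0.4806
Sum ≈ 2.4991 → 2.499 bits.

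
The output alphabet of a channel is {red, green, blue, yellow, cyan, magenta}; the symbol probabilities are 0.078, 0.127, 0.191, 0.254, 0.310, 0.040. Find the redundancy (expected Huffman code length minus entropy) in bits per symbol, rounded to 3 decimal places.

0.030 bits

Entropy H = −Σ p log₂ p ≈ 2.3331 bits.
Huffman merges: 1/25+39/500→59/500; 59/500+127/1000→49/200; 191/1000+49/200→109/250; 127/500+31/100→141/250; 109/250+141/250→1. L = 2363/1000 ≈ 2.3630.
L − H = 2.3630 − 2.3331 = 0.030 bits.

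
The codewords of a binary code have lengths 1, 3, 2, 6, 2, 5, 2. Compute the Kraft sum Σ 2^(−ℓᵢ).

With common denominator 2^6 = 64: Σ 2^(−ℓᵢ) = 32/64 + 8/64 + 16/64 + 1/64 + 16/64 + 2/64 + 16/64 = 91/64 = 1.421875.

1.421875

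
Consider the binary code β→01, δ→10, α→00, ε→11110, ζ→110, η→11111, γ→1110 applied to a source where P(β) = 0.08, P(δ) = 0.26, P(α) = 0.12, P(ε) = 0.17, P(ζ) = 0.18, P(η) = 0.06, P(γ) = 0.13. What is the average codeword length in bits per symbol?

L̄ = Σ pᵢ·ℓᵢ = 0.08·2 + 0.26·2 + 0.12·2 + 0.17·5 + 0.18·3 + 0.06·5 + 0.13·4 = 3.13 bits/symbol.

3.13 bits/symbol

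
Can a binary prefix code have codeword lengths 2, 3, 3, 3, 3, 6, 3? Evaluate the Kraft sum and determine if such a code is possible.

With common denominator 2^6 = 64: Σ 2^(−ℓᵢ) = 16/64 + 8/64 + 8/64 + 8/64 + 8/64 + 1/64 + 8/64 = 57/64 = 0.890625.
Kraft's inequality requires Σ ≤ 1; here Σ = 0.890625 ≤ 1, so such a prefix code exists.

0.890625; yes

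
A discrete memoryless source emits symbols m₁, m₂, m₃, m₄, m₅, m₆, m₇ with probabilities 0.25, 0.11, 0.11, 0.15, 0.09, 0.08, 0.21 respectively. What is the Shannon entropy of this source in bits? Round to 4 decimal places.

H = −Σ pᵢ log₂ pᵢ.
−0.25·log₂(0.25) = 0.5000
−0.11·log₂(0.11) = 0.3503
−0.11·log₂(0.11) = 0.3503
−0.15·log₂(0.15) = 0.4105
−0.09·log₂(0.09) = 0.3127
−0.08·log₂(0.08) = 0.2915
−0.21·log₂(0.21) = 0.4728
Sum ≈ 2.6881 → 2.6881 bits.

2.6881 bits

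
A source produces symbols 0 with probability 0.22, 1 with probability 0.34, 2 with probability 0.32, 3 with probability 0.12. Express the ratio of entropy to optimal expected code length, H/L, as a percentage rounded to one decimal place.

Entropy H = −Σ p log₂ p ≈ 1.9028 bits.
Huffman merges: 3/25+11/50→17/50; 8/25+17/50→33/50; 17/50+33/50→1. L = 2 ≈ 2.0000.
Efficiency = H/L = 1.9028/2.0000 = 95.1%.

95.1%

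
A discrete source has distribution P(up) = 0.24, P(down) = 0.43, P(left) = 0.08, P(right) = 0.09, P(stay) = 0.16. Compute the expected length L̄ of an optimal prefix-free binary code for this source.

2.07 bits/symbol

Repeatedly combine the two least-probable nodes; the expected code length is the sum of the merged weights.
merge 2/25 + 9/100 → 17/100
merge 4/25 + 17/100 → 33/100
merge 6/25 + 33/100 → 57/100
merge 43/100 + 57/100 → 1
L = 17/100 + 33/100 + 57/100 + 1 = 207/100 = 2.07 bits/symbol.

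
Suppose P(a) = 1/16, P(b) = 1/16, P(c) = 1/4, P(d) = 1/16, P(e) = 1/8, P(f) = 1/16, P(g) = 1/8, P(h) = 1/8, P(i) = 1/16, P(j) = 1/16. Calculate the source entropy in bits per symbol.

Each probability is a power of 1/2, so log₂(1/p) is an integer.
H = Σ p·log₂(1/p) = 1/16·4 + 1/16·4 + 1/4·2 + 1/16·4 + 1/8·3 + 1/16·4 + 1/8·3 + 1/8·3 + 1/16·4 + 1/16·4 = 3.125 bits.

3.125 bits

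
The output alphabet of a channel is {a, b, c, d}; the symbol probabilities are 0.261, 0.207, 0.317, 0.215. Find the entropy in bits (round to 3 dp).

H = −Σ pᵢ log₂ pᵢ.
−0.261·log₂(0.261) = 0.5058
−0.207·log₂(0.207) = 0.4704
−0.317·log₂(0.317) = 0.5254
−0.215·log₂(0.215) = 0.4768
Sum ≈ 1.9783 → 1.978 bits.

1.978 bits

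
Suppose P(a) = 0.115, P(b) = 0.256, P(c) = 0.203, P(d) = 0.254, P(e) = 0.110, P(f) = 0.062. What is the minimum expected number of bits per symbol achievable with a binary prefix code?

Repeatedly combine the two least-probable nodes; the expected code length is the sum of the merged weights.
merge 31/500 + 11/100 → 43/250
merge 23/200 + 43/250 → 287/1000
merge 203/1000 + 127/500 → 457/1000
merge 32/125 + 287/1000 → 543/1000
merge 457/1000 + 543/1000 → 1
L = 43/250 + 287/1000 + 457/1000 + 543/1000 + 1 = 2459/1000 = 2.459 bits/symbol.

2.459 bits/symbol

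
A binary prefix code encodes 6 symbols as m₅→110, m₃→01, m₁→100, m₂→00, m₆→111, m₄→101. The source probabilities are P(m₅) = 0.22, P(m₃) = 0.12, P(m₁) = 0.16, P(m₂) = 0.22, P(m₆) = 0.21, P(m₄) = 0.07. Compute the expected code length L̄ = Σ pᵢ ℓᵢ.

L̄ = Σ pᵢ·ℓᵢ = 0.22·3 + 0.12·2 + 0.16·3 + 0.22·2 + 0.21·3 + 0.07·3 = 2.66 bits/symbol.

2.66 bits/symbol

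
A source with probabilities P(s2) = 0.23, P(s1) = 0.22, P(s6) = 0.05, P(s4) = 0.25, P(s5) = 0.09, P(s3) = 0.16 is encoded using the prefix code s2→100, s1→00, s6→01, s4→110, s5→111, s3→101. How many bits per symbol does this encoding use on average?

2.73 bits/symbol

L̄ = Σ pᵢ·ℓᵢ = 0.23·3 + 0.22·2 + 0.05·2 + 0.25·3 + 0.09·3 + 0.16·3 = 2.73 bits/symbol.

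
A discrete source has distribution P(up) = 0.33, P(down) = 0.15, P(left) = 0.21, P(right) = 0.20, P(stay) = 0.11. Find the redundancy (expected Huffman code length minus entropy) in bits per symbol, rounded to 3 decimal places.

Entropy H = −Σ p log₂ p ≈ 2.2259 bits.
Huffman merges: 11/100+3/20→13/50; 1/5+21/100→41/100; 13/50+33/100→59/100; 41/100+59/100→1. L = 113/50 ≈ 2.2600.
L − H = 2.2600 − 2.2259 = 0.034 bits.

0.034 bits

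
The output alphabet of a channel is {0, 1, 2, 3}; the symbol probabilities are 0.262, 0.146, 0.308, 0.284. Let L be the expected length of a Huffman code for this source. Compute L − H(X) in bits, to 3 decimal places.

0.049 bits

Entropy H = −Σ p log₂ p ≈ 1.9506 bits.
Huffman merges: 73/500+131/500→51/125; 71/250+77/250→74/125; 51/125+74/125→1. L = 2 ≈ 2.0000.
L − H = 2.0000 − 1.9506 = 0.049 bits.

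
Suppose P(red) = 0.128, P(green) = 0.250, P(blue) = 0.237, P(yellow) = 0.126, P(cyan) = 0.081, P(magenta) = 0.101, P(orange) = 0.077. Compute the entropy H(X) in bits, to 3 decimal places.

2.661 bits

H = −Σ pᵢ log₂ pᵢ.
−0.128·log₂(0.128) = 0.3796
−0.250·log₂(0.250) = 0.5000
−0.237·log₂(0.237) = 0.4923
−0.126·log₂(0.126) = 0.3766
−0.081·log₂(0.081) = 0.2937
−0.101·log₂(0.101) = 0.3341
−0.077·log₂(0.077) = 0.2848
Sum ≈ 2.6610 → 2.661 bits.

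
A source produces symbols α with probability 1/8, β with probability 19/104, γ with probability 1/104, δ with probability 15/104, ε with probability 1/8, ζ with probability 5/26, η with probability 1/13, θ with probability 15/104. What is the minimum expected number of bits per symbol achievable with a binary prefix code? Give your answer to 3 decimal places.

Repeatedly combine the two least-probable nodes; the expected code length is the sum of the merged weights.
merge 1/104 + 1/13 → 9/104
merge 9/104 + 1/8 → 11/52
merge 1/8 + 15/104 → 7/26
merge 15/104 + 19/104 → 17/52
merge 5/26 + 11/52 → 21/52
merge 7/26 + 17/52 → 31/52
merge 21/52 + 31/52 → 1
L = 9/104 + 11/52 + 7/26 + 17/52 + 21/52 + 31/52 + 1 = 301/104 ≈ 2.894 bits/symbol.

2.894 bits/symbol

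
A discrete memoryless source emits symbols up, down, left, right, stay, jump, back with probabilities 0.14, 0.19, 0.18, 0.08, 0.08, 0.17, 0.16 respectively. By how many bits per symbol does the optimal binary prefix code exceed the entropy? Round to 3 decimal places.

Entropy H = −Σ p log₂ p ≈ 2.7383 bits.
Huffman merges: 2/25+2/25→4/25; 7/50+4/25→3/10; 4/25+17/100→33/100; 9/50+19/100→37/100; 3/10+33/100→63/100; 37/100+63/100→1. L = 279/100 ≈ 2.7900.
L − H = 2.7900 − 2.7383 = 0.052 bits.

0.052 bits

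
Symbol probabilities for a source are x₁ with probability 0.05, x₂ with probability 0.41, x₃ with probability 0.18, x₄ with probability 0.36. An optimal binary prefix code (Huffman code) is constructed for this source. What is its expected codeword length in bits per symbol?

Repeatedly combine the two least-probable nodes; the expected code length is the sum of the merged weights.
merge 1/20 + 9/50 → 23/100
merge 23/100 + 9/25 → 59/100
merge 41/100 + 59/100 → 1
L = 23/100 + 59/100 + 1 = 91/50 = 1.82 bits/symbol.

1.82 bits/symbol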